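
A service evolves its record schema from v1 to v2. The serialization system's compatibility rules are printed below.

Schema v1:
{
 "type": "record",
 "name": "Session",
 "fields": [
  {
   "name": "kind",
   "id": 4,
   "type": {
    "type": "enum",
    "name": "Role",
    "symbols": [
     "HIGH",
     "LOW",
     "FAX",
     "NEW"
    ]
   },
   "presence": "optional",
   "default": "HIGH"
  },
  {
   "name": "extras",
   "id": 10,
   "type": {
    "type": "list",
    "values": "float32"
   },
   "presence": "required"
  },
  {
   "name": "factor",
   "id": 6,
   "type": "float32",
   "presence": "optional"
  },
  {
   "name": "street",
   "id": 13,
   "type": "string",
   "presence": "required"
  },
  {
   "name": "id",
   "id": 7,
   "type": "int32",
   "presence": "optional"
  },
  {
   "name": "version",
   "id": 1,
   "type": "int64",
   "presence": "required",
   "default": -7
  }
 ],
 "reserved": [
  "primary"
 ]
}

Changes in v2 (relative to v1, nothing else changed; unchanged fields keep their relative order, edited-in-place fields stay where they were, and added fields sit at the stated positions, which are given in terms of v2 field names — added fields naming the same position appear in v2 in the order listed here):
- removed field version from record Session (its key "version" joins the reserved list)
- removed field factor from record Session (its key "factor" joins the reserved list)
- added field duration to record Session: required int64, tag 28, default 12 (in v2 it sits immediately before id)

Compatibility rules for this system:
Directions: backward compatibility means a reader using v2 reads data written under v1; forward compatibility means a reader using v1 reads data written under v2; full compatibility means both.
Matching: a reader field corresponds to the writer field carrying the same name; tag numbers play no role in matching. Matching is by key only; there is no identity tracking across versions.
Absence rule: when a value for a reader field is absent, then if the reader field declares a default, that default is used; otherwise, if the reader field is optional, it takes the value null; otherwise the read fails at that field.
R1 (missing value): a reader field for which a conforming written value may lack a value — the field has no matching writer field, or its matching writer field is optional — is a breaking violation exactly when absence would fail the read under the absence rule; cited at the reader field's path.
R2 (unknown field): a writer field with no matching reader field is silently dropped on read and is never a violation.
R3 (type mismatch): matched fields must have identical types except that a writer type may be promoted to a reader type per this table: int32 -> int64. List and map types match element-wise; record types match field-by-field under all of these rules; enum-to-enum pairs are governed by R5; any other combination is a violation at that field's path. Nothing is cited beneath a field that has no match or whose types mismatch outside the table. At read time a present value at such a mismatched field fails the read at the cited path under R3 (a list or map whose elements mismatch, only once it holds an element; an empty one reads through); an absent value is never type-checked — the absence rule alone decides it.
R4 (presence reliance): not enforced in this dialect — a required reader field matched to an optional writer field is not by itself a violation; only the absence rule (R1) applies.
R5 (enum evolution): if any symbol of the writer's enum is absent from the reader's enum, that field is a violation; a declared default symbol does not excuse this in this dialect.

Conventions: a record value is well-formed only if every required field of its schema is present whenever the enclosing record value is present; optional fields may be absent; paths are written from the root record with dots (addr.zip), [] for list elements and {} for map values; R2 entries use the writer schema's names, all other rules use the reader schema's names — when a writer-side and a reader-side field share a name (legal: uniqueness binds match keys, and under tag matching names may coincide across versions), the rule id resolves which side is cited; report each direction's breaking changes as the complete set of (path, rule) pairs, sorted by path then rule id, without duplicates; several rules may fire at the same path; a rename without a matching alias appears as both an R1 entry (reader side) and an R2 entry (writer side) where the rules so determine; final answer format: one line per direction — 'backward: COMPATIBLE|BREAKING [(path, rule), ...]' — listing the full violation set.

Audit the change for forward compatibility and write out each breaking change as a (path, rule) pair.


forward: COMPATIBLE []

in Session below, arrows point writer -> reader
forward on Session — v1 reading data written by v2:
  writer optional, Role -> Role: reader kind maps from writer kind
  writer required, list<float32> -> list<float32>: reader extras maps from writer extras
  factor: no writer match
  writer required, string -> string: reader street maps from writer street
  writer optional, int32 -> int32: reader id maps from writer id
  version: no writer match
  leftover writer field: duration
  => no violations; forward on Session: COMPATIBLE
the other Session changes do not affect what is asked:
  removed field version from record Session (its key "version" joins the reserved list) -> triggers nothing under Session's printed rules — same verdict
  removed field factor from record Session (its key "factor" joins the reserved list) -> triggers nothing under Session's printed rules — same verdict
  added field duration to record Session: required int64, tag 28, default 12 (in v2 it sits immediately before id) -> triggers nothing under Session's printed rules — same verdict


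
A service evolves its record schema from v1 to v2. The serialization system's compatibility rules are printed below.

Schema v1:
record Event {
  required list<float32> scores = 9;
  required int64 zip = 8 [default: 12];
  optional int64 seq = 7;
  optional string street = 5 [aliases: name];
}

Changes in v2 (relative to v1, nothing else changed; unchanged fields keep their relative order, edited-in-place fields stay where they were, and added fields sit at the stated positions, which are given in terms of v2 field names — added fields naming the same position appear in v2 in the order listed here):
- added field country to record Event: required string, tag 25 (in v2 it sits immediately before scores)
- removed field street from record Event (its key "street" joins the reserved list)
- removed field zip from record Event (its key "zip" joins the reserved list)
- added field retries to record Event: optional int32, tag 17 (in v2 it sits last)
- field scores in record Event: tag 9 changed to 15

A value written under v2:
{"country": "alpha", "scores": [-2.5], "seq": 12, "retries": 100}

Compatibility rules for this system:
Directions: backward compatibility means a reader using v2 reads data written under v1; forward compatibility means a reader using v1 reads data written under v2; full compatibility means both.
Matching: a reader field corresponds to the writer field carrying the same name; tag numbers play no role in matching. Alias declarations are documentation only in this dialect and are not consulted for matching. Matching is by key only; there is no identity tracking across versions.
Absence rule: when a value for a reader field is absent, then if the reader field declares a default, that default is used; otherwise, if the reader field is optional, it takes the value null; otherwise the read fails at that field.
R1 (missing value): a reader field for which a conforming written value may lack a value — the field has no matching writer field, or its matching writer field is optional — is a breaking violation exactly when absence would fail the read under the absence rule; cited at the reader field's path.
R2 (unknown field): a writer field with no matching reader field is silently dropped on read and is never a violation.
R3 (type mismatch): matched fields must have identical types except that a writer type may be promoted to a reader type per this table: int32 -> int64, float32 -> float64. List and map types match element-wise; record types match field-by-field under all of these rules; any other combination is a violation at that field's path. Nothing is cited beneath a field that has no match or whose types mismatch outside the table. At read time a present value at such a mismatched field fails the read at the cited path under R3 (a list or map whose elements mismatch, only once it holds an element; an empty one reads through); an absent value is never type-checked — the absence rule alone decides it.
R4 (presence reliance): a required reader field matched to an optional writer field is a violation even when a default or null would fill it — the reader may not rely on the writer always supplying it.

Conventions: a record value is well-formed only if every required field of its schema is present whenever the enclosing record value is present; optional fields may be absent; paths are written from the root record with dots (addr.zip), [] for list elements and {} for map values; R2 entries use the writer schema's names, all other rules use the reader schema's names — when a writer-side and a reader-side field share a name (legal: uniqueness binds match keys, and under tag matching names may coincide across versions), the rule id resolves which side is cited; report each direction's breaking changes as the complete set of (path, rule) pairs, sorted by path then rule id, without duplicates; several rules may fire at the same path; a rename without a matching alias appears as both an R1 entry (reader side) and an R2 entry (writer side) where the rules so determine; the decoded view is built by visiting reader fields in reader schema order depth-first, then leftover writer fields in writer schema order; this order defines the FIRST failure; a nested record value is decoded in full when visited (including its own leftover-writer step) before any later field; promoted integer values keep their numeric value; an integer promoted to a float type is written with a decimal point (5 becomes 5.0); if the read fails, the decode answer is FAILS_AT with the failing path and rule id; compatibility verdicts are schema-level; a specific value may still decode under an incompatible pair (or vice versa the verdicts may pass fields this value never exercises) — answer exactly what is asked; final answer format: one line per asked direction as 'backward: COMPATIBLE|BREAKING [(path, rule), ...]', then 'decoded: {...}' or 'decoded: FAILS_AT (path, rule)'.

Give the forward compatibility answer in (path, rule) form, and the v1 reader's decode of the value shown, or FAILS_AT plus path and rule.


arrows below run writer -> reader for Event
forward pass over Event, reader schema v1, writer schema v2:
  scores: list<float32> -> list<float32>, writer required; from scores
  zip: no writer-side match
  seq: int64 -> int64, writer optional; from seq
  street: no writer-side match
  writer country: unknown to reader
  writer retries: unknown to reader
  => no violations; forward on Event: COMPATIBLE
decode (reader v1):
  scores := [-2.5]
  zip := 12 (absent -> default)
  seq := 12
  street := null (absent, optional -> null)
  writer country: unknown -> dropped
  writer retries: unknown -> dropped
  => decoded: {"scores": [-2.5], "zip": 12, "seq": 12, "street": null}
remaining Event differences; none change what is asked:
  added field retries to record Event: optional int32, tag 17 (in v2 it sits last) -> inert for the asked Event verdict: nothing fires
  removed field street from record Event (its key "street" joins the reserved list) -> inert for the asked Event verdict: nothing fires
  removed field zip from record Event (its key "zip" joins the reserved list) -> inert for the asked Event verdict: nothing fires
  added field country to record Event: required string, tag 25 (in v2 it sits immediately before scores) -> matters only for Event's backward compatibility — outside the asked direction
  field scores in record Event: tag 9 changed to 15 -> inert for the asked Event verdict: nothing fires

forward: COMPATIBLE []; decoded: {"scores": [-2.5], "zip": 12, "seq": 12, "street": null}


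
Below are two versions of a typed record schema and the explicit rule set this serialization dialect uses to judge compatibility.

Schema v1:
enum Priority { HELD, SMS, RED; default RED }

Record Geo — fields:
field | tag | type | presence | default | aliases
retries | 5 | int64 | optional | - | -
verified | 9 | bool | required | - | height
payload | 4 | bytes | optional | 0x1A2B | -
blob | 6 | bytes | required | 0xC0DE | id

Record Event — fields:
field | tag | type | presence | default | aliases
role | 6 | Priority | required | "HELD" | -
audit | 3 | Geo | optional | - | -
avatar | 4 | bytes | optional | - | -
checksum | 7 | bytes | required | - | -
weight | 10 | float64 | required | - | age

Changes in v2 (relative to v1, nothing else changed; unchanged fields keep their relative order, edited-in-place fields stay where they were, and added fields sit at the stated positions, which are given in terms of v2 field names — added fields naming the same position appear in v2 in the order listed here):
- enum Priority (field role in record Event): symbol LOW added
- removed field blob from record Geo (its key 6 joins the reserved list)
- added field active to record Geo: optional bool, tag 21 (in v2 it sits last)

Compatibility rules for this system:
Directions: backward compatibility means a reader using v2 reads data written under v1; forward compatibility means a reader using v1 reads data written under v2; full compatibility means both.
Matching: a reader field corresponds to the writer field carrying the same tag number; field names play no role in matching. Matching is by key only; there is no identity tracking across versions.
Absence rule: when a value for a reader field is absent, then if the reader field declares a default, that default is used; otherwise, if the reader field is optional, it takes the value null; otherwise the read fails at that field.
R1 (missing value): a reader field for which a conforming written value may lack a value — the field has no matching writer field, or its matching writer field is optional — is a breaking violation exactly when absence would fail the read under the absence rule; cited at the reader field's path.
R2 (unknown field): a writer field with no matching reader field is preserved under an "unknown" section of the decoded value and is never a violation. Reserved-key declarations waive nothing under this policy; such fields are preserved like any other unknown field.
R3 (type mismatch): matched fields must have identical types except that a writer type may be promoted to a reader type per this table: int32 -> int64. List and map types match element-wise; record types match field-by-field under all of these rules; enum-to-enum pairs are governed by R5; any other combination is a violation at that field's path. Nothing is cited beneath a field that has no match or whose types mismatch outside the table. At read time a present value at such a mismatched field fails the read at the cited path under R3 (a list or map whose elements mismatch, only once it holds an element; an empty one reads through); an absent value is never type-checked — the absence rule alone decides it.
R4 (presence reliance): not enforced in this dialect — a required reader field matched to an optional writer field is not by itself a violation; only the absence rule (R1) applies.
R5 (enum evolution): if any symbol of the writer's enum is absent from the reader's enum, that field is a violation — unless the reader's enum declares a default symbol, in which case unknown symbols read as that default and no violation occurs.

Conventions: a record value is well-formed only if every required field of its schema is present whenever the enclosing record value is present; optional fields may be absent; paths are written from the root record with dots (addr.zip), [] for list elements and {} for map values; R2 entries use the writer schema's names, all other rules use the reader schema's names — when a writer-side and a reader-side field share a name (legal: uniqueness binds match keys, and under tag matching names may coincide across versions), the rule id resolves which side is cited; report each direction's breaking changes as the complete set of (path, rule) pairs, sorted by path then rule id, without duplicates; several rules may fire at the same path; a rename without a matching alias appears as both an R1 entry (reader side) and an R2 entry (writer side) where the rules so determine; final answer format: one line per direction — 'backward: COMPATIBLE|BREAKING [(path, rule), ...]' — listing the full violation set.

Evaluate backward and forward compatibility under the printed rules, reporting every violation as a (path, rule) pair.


each type pair in Event: writer, then reader
backward pass over Event, reader schema v2, writer schema v1:
  writer required, Priority -> Priority: reader role maps from writer role
  writer optional, Geo -> Geo: reader audit maps from writer audit
  writer optional, bytes -> bytes: reader avatar maps from writer avatar
  writer required, bytes -> bytes: reader checksum maps from writer checksum
  writer required, float64 -> float64: reader weight maps from writer weight
  writer optional, int64 -> int64: reader audit.retries maps from writer audit.retries
  writer required, bool -> bool: reader audit.verified maps from writer audit.verified
  writer optional, bytes -> bytes: reader audit.payload maps from writer audit.payload
  audit.active has no writer counterpart
  writer audit.blob: unknown to reader
  => no violations; backward on Event: COMPATIBLE
forward pass over Event, reader schema v1, writer schema v2:
  writer required, Priority -> Priority: reader role maps from writer role
  writer optional, Geo -> Geo: reader audit maps from writer audit
  writer optional, bytes -> bytes: reader avatar maps from writer avatar
  writer required, bytes -> bytes: reader checksum maps from writer checksum
  writer required, float64 -> float64: reader weight maps from writer weight
  writer optional, int64 -> int64: reader audit.retries maps from writer audit.retries
  writer required, bool -> bool: reader audit.verified maps from writer audit.verified
  writer optional, bytes -> bytes: reader audit.payload maps from writer audit.payload
  audit.blob has no writer counterpart
  writer audit.active: unknown to reader
  => no violations; forward on Event: COMPATIBLE

backward: COMPATIBLE []; forward: COMPATIBLE []


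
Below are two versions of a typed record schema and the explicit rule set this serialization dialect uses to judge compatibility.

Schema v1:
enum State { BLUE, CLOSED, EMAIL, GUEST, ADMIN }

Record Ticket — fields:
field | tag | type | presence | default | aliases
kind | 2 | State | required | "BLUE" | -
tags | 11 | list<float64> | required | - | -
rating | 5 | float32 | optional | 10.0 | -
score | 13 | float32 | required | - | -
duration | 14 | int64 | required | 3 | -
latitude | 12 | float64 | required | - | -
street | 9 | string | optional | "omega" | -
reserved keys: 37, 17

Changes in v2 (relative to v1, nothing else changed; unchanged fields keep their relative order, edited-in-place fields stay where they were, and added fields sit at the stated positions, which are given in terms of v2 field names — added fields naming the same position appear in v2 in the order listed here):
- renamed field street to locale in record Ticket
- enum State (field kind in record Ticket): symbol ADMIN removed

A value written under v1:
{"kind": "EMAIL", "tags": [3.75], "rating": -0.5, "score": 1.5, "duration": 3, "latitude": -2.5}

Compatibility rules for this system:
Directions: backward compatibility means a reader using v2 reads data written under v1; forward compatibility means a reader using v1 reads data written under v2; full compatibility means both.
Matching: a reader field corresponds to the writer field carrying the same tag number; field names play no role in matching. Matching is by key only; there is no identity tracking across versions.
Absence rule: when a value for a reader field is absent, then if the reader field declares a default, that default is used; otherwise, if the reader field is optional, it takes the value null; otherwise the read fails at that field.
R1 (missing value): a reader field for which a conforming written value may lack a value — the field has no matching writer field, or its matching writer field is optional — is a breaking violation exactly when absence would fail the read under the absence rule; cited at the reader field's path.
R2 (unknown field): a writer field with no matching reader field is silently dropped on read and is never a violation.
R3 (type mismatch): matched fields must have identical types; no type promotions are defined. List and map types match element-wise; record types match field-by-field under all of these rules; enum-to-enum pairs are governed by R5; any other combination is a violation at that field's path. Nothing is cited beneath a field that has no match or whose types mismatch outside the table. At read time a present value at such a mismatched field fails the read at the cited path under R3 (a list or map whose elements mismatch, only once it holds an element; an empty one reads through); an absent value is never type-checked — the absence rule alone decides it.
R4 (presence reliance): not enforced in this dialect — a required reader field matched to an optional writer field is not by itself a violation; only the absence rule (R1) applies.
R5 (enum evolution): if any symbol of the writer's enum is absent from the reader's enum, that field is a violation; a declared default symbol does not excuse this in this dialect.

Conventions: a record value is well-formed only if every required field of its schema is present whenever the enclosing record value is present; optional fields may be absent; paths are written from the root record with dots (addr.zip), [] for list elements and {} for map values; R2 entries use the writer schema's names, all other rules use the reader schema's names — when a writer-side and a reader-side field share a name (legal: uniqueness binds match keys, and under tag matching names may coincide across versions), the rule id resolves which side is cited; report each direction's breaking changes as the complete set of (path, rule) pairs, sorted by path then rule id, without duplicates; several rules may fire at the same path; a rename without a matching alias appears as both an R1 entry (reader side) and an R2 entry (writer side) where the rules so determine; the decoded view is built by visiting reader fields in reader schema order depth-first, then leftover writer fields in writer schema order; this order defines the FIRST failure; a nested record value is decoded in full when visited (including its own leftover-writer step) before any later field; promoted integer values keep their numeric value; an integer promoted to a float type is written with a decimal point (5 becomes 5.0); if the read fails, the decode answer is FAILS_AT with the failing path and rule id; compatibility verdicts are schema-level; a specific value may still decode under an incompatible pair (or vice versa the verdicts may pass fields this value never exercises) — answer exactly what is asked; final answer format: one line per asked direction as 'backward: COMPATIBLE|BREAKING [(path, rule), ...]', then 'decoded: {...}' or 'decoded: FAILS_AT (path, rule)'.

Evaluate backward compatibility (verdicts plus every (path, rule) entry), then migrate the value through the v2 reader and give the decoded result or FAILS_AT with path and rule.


backward: BREAKING [(kind, R5)]; decoded: {"kind": "EMAIL", "tags": [3.75], "rating": -0.5, "score": 1.5, "duration": 3, "latitude": -2.5, "locale": "omega"}

in Ticket below, arrows point writer -> reader
backward pass over Ticket, reader schema v2, writer schema v1:
  kind: State -> State, writer required; from kind
  tags: list<float64> -> list<float64>, writer required; from tags
  rating: float32 -> float32, writer optional; from rating
  score: float32 -> float32, writer required; from score
  duration: int64 -> int64, writer required; from duration
  latitude: float64 -> float64, writer required; from latitude
  locale: string -> string, writer optional; from street
  violation R5 at kind
  backward on Ticket therefore BREAKING (1)
decoding the Ticket value with the v2 reader:
  kind := "EMAIL"
  tags := [3.75]
  rating := -0.5
  score := 1.5
  duration := 3
  latitude := -2.5
  locale := "omega" (no value, default fills)
  => decoded: {"kind": "EMAIL", "tags": [3.75], "rating": -0.5, "score": 1.5, "duration": 3, "latitude": -2.5, "locale": "omega"}


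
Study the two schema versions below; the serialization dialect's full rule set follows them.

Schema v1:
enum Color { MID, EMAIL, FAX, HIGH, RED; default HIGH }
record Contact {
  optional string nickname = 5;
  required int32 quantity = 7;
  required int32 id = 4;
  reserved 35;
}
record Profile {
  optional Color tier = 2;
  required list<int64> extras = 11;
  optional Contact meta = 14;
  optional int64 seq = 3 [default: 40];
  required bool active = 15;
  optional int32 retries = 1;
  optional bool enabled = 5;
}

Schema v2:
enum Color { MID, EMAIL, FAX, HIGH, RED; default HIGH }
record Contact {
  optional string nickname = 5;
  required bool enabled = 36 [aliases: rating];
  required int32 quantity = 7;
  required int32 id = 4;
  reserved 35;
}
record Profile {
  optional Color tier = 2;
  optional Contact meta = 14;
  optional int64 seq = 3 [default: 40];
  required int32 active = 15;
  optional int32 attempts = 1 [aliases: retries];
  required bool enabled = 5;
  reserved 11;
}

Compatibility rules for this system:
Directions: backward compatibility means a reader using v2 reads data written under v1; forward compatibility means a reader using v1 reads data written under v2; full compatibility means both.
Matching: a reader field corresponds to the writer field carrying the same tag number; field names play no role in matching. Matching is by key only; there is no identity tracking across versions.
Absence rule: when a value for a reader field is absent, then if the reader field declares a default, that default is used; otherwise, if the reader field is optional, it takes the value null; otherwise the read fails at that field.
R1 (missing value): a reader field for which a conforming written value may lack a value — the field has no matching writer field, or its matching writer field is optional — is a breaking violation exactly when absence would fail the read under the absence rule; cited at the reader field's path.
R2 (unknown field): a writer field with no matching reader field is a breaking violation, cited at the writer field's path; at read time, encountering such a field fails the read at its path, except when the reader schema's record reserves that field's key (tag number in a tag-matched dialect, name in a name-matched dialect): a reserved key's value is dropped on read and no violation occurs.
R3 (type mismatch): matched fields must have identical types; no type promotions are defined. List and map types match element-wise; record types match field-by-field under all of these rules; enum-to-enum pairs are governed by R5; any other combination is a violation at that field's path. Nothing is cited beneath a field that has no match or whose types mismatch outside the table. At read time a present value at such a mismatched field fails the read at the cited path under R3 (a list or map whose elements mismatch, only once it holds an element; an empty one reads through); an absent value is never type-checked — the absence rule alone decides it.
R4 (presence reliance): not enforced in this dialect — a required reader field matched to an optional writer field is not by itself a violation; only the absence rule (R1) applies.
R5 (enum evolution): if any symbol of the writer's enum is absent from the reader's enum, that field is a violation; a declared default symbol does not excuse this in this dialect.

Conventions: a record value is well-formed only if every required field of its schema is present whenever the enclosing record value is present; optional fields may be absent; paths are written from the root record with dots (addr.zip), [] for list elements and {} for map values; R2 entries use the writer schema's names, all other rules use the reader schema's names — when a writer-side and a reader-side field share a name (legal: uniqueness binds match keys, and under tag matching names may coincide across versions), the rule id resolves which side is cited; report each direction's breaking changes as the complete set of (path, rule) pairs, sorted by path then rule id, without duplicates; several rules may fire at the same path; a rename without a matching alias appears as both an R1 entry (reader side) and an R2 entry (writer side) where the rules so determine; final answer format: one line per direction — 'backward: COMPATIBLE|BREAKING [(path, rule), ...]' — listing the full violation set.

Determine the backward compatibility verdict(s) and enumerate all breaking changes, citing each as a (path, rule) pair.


in Profile below, arrows point writer -> reader
backward analysis of Profile with v2 as reader and v1 as writer:
  Color -> Color, writer optional: tier aligns to tier
  Contact -> Contact, writer optional: meta aligns to meta
  int64 -> int64, writer optional: seq aligns to seq
  bool -> int32, writer required: active aligns to active
  int32 -> int32, writer optional: attempts aligns to retries
  bool -> bool, writer optional: enabled aligns to enabled
  writer field extras has no reader counterpart
  string -> string, writer optional: meta.nickname aligns to meta.nickname
  no writer field matches reader meta.enabled
  int32 -> int32, writer required: meta.quantity aligns to meta.quantity
  int32 -> int32, writer required: meta.id aligns to meta.id
  violation R3 at active
  violation R1 at enabled
  violation R1 at meta.enabled
  backward on Profile therefore BREAKING (3)
the other Profile changes do not affect what is asked:
  renamed field retries to attempts in record Profile (alias retries declared on the renamed field) -> fires no rule on Profile, leaving the asked answer as it is
  removed field extras from record Profile (its key 11 joins the reserved list) -> affects forward compatibility only, which is not asked

backward: BREAKING [(active, R3), (enabled, R1), (meta.enabled, R1)]


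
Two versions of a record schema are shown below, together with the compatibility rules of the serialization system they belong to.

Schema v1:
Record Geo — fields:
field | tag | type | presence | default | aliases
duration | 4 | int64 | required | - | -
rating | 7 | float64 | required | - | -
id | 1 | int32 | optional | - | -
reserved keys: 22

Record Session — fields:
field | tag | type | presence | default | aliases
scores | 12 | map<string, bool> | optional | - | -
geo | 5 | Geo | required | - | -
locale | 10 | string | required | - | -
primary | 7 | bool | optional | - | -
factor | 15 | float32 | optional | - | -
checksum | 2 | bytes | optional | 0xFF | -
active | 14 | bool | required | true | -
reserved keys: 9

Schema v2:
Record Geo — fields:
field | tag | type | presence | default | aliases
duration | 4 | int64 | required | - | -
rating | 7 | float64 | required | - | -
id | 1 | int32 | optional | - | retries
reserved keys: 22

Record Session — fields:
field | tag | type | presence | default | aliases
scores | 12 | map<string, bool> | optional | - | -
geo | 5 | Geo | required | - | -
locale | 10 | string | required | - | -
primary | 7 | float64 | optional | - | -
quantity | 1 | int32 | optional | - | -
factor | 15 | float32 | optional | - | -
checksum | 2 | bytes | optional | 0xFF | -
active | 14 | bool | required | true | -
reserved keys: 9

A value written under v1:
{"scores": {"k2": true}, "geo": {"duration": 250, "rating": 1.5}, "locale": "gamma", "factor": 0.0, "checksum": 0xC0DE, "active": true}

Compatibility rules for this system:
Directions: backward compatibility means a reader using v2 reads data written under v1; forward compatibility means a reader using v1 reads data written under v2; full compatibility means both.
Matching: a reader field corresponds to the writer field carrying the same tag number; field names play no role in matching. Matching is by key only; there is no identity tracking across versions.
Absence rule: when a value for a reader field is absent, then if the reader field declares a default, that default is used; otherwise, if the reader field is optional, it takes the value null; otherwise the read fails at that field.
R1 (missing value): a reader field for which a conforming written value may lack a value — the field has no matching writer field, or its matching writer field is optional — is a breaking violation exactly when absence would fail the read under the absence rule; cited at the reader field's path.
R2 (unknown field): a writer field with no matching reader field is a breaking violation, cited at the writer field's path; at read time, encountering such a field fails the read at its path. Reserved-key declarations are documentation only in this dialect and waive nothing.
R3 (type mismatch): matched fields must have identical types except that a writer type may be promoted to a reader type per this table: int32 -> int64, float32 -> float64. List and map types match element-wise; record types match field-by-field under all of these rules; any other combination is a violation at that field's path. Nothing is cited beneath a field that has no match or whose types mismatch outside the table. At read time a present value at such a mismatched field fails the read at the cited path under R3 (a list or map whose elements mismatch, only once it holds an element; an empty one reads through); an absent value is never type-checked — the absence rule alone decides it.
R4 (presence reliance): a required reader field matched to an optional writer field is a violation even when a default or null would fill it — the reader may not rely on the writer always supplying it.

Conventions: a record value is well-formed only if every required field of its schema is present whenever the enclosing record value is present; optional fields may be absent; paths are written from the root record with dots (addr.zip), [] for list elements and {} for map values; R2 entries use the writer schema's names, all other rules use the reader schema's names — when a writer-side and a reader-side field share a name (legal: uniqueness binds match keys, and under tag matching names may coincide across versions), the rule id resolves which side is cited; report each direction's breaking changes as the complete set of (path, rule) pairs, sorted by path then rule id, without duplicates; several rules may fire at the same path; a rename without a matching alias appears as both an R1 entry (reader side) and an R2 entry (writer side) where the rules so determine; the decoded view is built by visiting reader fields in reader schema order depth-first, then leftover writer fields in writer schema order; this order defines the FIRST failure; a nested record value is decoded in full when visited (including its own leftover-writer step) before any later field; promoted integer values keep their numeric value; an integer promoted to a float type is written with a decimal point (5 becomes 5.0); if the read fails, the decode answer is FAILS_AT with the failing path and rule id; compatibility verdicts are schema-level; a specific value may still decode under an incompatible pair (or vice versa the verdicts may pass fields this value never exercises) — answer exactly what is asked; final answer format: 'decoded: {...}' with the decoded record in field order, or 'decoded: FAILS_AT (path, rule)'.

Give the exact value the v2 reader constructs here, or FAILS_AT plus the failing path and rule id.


decoded: {"scores": {"k2": true}, "geo": {"duration": 250, "rating": 1.5, "id": null}, "locale": "gamma", "primary": null, "quantity": null, "factor": 0.0, "checksum": 0xC0DE, "active": true}

arrows below run writer -> reader for Session
decode (reader v2):
  scores := {"k2": true}
  geo.duration := 250
  geo.rating := 1.5
  geo.id := null (missing; optional => null)
  locale := "gamma"
  primary := null (missing; optional => null)
  quantity := null (missing; optional => null)
  factor := 0.0
  checksum := 0xC0DE
  active := true
  => decoded: {"scores": {"k2": true}, "geo": {"duration": 250, "rating": 1.5, "id": null}, "locale": "gamma", "primary": null, "quantity": null, "factor": 0.0, "checksum": 0xC0DE, "active": true}
remaining Session differences; none change what is asked:
  field primary in record Session: type bool changed to float64 -> matters for Session compatibility verdicts, not for this value's decode


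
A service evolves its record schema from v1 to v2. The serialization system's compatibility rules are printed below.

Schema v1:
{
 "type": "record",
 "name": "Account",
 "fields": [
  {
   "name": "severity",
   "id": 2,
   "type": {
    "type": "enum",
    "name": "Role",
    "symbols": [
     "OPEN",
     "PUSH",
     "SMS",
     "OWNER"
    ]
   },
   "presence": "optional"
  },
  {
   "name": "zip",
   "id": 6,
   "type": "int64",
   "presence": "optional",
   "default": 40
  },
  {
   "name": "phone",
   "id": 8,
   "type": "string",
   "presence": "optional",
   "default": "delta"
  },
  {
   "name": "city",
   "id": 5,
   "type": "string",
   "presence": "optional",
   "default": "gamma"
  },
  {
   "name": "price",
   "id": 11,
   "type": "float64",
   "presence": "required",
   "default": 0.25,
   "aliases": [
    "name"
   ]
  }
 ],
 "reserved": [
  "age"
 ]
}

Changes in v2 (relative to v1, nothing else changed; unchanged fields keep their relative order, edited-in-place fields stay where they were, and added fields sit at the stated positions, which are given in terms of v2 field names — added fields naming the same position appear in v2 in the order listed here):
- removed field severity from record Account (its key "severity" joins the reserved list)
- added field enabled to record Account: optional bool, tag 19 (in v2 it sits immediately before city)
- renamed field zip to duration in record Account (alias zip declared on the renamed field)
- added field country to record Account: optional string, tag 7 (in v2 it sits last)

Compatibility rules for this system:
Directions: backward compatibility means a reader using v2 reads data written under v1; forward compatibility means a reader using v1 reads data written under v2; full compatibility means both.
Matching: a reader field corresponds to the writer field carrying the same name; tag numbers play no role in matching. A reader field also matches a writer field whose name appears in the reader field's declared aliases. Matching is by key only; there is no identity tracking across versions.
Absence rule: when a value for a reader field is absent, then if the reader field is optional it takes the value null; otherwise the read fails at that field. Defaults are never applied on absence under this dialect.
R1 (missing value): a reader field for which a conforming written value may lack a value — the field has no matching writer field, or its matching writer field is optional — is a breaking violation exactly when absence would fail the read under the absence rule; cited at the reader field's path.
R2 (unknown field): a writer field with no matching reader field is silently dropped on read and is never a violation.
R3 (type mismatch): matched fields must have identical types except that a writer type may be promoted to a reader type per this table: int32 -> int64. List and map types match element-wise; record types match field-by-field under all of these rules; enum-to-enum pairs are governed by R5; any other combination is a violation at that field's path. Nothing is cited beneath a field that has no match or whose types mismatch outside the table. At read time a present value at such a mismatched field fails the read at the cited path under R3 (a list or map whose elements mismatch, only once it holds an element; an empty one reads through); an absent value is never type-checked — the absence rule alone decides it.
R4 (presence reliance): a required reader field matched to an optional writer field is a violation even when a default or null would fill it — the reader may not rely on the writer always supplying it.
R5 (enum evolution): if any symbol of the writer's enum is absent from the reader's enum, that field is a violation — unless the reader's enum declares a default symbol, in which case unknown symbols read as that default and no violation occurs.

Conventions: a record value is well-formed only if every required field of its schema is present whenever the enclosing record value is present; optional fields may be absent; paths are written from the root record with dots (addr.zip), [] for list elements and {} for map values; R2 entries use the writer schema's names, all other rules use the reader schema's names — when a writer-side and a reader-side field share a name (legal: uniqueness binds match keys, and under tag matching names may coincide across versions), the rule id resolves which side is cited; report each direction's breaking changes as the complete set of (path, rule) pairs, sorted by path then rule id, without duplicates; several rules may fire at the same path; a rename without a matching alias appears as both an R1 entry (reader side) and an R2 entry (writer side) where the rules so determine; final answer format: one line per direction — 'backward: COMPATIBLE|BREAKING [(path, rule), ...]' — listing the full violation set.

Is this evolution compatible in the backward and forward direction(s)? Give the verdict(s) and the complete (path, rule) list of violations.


the writer's type comes first in each Account pair
checking backward for Account: reader v2 against writer v1:
  int64 -> int64, writer optional: duration aligns to zip
  string -> string, writer optional: phone aligns to phone
  no writer field matches reader enabled
  string -> string, writer optional: city aligns to city
  float64 -> float64, writer required: price aligns to price
  no writer field matches reader country
  writer field severity has no reader counterpart
  => backward verdict for Account: COMPATIBLE, no violations
checking forward for Account: reader v1 against writer v2:
  no writer field matches reader severity
  no writer field matches reader zip
  string -> string, writer optional: phone aligns to phone
  string -> string, writer optional: city aligns to city
  float64 -> float64, writer required: price aligns to price
  writer field duration has no reader counterpart
  writer field enabled has no reader counterpart
  writer field country has no reader counterpart
  => forward verdict for Account: COMPATIBLE, no violations

backward: COMPATIBLE []; forward: COMPATIBLE []
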